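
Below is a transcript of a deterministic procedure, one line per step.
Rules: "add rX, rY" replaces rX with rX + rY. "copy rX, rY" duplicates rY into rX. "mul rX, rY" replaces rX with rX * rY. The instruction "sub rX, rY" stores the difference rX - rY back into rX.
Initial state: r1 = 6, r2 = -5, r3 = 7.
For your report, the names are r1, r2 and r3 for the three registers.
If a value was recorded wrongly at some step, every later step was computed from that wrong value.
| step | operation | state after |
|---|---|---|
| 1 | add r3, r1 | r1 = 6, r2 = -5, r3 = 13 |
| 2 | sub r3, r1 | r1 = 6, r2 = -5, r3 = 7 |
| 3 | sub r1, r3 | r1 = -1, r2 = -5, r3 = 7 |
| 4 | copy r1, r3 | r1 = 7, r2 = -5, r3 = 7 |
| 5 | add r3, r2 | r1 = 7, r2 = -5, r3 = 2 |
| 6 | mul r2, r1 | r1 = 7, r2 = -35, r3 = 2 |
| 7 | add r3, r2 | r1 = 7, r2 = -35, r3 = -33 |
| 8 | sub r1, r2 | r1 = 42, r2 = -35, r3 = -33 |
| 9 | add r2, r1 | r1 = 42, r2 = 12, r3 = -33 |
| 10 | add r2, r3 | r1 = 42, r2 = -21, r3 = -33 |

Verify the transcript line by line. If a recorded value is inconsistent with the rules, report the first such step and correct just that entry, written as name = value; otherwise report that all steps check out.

step 9, r2 = 7

Step 1: r3 = 7 + 6 = 13 — consistent with the transcript.
Step 2: r3 = 13 - 6 = 7 — checks out.
Step 3: r1 = 6 - 7 = -1 — confirmed correct.
Step 4: r1 = 7 — checks out.
Step 5: r3 = 7 + -5 = 2 — agrees with the transcript.
Step 6: r2 = -5 * 7 = -35 — agrees with the transcript.
Step 7: r3 = 2 + -35 = -33 — matches.
Step 8: r1 = 7 - -35 = 42 — no discrepancy.
Step 9: r2 = -35 + 42 = 7 — the transcript disagrees here.
Step 9 is the first one off; corrected, r2 = 7.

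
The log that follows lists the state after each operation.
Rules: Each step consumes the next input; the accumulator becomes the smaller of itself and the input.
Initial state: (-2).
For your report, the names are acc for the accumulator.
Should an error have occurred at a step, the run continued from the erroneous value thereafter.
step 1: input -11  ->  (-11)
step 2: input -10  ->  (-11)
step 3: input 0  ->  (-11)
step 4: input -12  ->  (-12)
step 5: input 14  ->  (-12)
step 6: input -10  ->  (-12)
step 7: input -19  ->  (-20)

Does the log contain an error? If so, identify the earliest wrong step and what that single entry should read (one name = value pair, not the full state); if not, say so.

step 7, acc = -19

step 1: acc = min(-2, -11) = -11 -> same as recorded
step 2: acc = min(-11, -10) = -11 -> exactly as logged
step 3: acc = min(-11, 0) = -11 -> matches
step 4: acc = min(-11, -12) = -12 -> matches
step 5: acc = min(-12, 14) = -12 -> same as recorded
step 6: acc = min(-12, -10) = -12 -> confirmed correct
step 7: acc = min(-12, -19) = -19 -> a discrepancy with the log
Conclusion: step 7 carries the first error; the entry should be acc = -19.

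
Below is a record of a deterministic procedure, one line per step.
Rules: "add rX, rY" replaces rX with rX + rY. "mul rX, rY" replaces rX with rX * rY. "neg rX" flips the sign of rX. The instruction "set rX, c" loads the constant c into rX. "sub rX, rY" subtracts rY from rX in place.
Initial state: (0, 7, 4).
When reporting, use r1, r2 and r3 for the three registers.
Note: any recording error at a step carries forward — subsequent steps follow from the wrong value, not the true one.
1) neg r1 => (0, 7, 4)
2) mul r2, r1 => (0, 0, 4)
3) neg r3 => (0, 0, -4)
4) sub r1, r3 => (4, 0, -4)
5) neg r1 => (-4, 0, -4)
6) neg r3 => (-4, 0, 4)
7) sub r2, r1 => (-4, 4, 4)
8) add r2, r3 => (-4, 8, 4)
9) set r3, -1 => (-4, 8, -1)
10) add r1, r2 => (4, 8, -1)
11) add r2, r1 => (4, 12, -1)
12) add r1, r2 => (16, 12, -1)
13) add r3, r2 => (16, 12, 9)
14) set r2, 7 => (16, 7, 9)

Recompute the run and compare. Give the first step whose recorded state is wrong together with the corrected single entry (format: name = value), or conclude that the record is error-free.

step 1: r1 = -(0) = 0 -> consistent with the record
step 2: r2 = 7 * 0 = 0 -> consistent with the record
step 3: r3 = -(4) = -4 -> confirmed correct
step 4: r1 = 0 - -4 = 4 -> same as recorded
step 5: r1 = -(4) = -4 -> agrees with the record
step 6: r3 = -(-4) = 4 -> exactly as logged
step 7: r2 = 0 - -4 = 4 -> checks out
step 8: r2 = 4 + 4 = 8 -> in agreement
step 9: r3 = -1 -> exactly as logged
step 10: r1 = -4 + 8 = 4 -> confirmed correct
step 11: r2 = 8 + 4 = 12 -> matches
step 12: r1 = 4 + 12 = 16 -> agrees with the record
step 13: r3 = -1 + 12 = 11 -> not what was recorded
The earliest wrong entry is at step 13: it should read r3 = 11.

step 13, r3 = 11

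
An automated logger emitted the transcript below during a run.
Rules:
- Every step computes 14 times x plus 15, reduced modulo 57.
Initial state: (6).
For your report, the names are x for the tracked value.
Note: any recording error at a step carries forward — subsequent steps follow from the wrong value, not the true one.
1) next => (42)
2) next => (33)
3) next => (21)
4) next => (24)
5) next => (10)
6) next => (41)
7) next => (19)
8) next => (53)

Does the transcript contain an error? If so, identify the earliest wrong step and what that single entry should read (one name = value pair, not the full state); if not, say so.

Recomputing the run from the initial state:
step 1: x = 42
step 2: x = 33
step 3: x = 21
step 4: x = 24
step 5: x = 9
step 6: x = 27
step 7: x = 51
step 8: x = 45
The first disagreement with the transcript is at step 5, where the value should be x = 9.

step 5, x = 9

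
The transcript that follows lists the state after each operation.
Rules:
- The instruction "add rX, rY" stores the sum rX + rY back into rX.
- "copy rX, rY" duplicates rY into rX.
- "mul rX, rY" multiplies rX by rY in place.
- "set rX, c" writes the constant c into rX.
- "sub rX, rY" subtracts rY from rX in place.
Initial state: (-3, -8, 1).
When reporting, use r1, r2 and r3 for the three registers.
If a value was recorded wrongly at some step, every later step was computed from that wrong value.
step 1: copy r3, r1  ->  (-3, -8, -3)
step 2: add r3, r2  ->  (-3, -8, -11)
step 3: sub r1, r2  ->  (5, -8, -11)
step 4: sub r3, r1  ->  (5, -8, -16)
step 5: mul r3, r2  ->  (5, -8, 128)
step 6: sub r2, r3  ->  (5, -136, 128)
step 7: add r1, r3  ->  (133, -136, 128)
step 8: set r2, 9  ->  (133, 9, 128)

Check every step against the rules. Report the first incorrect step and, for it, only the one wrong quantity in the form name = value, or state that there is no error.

Recomputing the run from the initial state:
step 1: r1 = -3, r2 = -8, r3 = -3
step 2: r1 = -3, r2 = -8, r3 = -11
step 3: r1 = 5, r2 = -8, r3 = -11
step 4: r1 = 5, r2 = -8, r3 = -16
step 5: r1 = 5, r2 = -8, r3 = 128
step 6: r1 = 5, r2 = -136, r3 = 128
step 7: r1 = 133, r2 = -136, r3 = 128
step 8: r1 = 133, r2 = 9, r3 = 128
This matches the transcript at every step.

no error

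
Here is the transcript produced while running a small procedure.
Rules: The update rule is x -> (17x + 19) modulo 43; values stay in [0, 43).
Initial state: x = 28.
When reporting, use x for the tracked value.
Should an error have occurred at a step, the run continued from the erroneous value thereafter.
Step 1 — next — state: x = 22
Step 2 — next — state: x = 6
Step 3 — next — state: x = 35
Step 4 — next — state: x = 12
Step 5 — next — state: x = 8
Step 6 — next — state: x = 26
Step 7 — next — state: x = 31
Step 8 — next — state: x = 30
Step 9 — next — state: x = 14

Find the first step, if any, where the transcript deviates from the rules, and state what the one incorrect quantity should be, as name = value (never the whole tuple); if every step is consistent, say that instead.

step 9, x = 13

Recomputing the run from the initial state:
step 1: x = 22
step 2: x = 6
step 3: x = 35
step 4: x = 12
step 5: x = 8
step 6: x = 26
step 7: x = 31
step 8: x = 30
step 9: x = 13
The first disagreement with the transcript is at step 9, where the value should be x = 13.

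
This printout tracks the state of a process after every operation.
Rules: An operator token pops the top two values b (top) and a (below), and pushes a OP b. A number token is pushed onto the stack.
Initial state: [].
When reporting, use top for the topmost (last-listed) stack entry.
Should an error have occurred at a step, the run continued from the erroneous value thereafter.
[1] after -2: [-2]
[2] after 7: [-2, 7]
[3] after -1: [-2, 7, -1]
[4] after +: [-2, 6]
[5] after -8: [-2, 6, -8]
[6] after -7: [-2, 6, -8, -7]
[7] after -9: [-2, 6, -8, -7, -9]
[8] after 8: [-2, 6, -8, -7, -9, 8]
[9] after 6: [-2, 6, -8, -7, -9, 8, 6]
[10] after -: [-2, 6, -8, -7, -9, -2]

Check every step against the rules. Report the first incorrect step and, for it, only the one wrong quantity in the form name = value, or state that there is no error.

Recomputing the run from the initial state:
step 1: [-2]
step 2: [-2, 7]
step 3: [-2, 7, -1]
step 4: [-2, 6]
step 5: [-2, 6, -8]
step 6: [-2, 6, -8, -7]
step 7: [-2, 6, -8, -7, -9]
step 8: [-2, 6, -8, -7, -9, 8]
step 9: [-2, 6, -8, -7, -9, 8, 6]
step 10: [-2, 6, -8, -7, -9, 2]
The first disagreement with the printout is at step 10, where the value should be top = 2.

step 10, top = 2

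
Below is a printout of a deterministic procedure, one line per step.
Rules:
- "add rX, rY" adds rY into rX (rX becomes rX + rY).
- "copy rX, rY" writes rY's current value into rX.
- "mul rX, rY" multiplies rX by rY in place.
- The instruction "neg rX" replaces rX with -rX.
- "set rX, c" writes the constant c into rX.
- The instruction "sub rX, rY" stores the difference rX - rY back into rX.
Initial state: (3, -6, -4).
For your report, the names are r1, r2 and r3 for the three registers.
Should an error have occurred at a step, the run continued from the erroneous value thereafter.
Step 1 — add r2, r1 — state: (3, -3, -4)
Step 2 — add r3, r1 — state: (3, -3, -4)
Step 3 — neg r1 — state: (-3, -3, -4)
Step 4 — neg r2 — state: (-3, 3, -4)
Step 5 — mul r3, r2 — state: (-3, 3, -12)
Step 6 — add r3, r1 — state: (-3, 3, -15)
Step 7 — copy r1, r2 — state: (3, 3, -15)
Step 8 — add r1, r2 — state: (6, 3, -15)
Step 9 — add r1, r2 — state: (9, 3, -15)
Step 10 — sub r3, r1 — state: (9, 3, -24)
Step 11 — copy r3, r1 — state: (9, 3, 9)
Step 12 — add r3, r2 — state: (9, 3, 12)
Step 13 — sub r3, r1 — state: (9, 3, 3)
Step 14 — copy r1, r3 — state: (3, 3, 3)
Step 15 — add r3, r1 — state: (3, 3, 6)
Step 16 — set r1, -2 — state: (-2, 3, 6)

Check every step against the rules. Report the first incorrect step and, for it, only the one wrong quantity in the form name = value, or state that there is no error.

step 2, r3 = -1

step 1: r2 = -6 + 3 = -3 -> verified
step 2: r3 = -4 + 3 = -1 -> the recorded entry deviates here
Conclusion: step 2 carries the first error; the entry should be r3 = -1.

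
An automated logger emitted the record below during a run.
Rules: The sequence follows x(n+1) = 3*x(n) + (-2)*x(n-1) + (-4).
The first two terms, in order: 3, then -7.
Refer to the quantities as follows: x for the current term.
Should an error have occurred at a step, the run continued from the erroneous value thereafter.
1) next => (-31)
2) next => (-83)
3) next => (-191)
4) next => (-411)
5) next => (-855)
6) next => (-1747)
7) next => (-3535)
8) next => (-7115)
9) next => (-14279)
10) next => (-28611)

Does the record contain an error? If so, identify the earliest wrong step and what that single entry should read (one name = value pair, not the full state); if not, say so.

Recomputing the run from the initial state:
step 1: x = -31
step 2: x = -83
step 3: x = -191
step 4: x = -411
step 5: x = -855
step 6: x = -1747
step 7: x = -3535
step 8: x = -7115
step 9: x = -14279
step 10: x = -28611
This matches the record at every step.

no error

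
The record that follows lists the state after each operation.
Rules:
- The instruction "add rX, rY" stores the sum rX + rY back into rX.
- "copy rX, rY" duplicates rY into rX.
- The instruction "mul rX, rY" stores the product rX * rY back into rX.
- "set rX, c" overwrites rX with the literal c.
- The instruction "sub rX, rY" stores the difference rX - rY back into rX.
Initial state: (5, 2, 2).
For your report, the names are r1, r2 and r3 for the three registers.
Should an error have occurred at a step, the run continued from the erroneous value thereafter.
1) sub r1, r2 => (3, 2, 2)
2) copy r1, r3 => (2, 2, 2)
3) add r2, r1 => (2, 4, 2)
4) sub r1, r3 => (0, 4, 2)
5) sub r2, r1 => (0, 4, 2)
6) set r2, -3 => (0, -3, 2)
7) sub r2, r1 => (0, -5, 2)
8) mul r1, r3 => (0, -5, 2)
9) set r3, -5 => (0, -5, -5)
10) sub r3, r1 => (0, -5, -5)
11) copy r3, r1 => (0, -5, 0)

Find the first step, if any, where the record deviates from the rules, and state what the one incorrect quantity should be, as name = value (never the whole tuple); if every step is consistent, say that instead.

step 7, r2 = -3

Recomputing the run from the initial state:
step 1: r1 = 3, r2 = 2, r3 = 2
step 2: r1 = 2, r2 = 2, r3 = 2
step 3: r1 = 2, r2 = 4, r3 = 2
step 4: r1 = 0, r2 = 4, r3 = 2
step 5: r1 = 0, r2 = 4, r3 = 2
step 6: r1 = 0, r2 = -3, r3 = 2
step 7: r1 = 0, r2 = -3, r3 = 2
step 8: r1 = 0, r2 = -3, r3 = 2
step 9: r1 = 0, r2 = -3, r3 = -5
step 10: r1 = 0, r2 = -3, r3 = -5
step 11: r1 = 0, r2 = -3, r3 = 0
The first disagreement with the record is at step 7, where the value should be r2 = -3.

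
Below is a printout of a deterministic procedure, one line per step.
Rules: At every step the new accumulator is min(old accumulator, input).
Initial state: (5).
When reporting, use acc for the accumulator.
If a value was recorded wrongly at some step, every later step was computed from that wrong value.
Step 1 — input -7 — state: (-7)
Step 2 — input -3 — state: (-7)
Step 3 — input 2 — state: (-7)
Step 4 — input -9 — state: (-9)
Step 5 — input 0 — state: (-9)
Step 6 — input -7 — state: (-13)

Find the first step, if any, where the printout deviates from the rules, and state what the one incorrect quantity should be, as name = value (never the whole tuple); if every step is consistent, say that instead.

step 6, acc = -9

Recomputing the run from the initial state:
step 1: acc = -7
step 2: acc = -7
step 3: acc = -7
step 4: acc = -9
step 5: acc = -9
step 6: acc = -9
The first disagreement with the printout is at step 6, where the value should be acc = -9.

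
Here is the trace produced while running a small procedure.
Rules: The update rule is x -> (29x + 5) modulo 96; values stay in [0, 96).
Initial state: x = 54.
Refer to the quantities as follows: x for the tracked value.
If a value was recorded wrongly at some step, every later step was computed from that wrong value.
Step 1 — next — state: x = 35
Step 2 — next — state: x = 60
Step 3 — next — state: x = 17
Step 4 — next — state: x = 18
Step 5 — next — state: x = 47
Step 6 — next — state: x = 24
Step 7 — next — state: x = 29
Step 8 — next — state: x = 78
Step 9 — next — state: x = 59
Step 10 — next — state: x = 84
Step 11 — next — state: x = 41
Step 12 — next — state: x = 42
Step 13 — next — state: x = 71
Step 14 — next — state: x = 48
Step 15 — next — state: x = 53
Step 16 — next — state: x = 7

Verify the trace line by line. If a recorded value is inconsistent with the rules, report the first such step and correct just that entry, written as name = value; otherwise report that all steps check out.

Recomputing the run from the initial state:
step 1: x = 35
step 2: x = 60
step 3: x = 17
step 4: x = 18
step 5: x = 47
step 6: x = 24
step 7: x = 29
step 8: x = 78
step 9: x = 59
step 10: x = 84
step 11: x = 41
step 12: x = 42
step 13: x = 71
step 14: x = 48
step 15: x = 53
step 16: x = 6
The first disagreement with the trace is at step 16, where the value should be x = 6.

step 16, x = 6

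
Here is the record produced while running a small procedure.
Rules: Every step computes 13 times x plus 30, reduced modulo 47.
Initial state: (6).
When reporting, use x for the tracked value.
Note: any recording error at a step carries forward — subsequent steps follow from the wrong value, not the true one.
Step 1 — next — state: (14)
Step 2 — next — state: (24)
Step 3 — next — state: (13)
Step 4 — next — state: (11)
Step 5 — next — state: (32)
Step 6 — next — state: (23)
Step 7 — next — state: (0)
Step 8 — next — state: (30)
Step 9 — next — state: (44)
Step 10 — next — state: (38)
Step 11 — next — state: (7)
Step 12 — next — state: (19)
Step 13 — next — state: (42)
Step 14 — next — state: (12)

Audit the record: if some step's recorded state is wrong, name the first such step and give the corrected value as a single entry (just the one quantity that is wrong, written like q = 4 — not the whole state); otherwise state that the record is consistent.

1. x = (13*6 + 30) mod 47 = 14 (exactly as logged)
2. x = (13*14 + 30) mod 47 = 24 (confirmed correct)
3. x = (13*24 + 30) mod 47 = 13 (verified)
4. x = (13*13 + 30) mod 47 = 11 (agrees with the record)
5. x = (13*11 + 30) mod 47 = 32 (exactly as logged)
6. x = (13*32 + 30) mod 47 = 23 (matches)
7. x = (13*23 + 30) mod 47 = 0 (no discrepancy)
8. x = (13*0 + 30) mod 47 = 30 (in agreement)
9. x = (13*30 + 30) mod 47 = 44 (verified)
10. x = (13*44 + 30) mod 47 = 38 (verified)
11. x = (13*38 + 30) mod 47 = 7 (agrees with the record)
12. x = (13*7 + 30) mod 47 = 27 (the record disagrees here)
The earliest wrong entry is at step 12: it should read x = 27.

step 12, x = 27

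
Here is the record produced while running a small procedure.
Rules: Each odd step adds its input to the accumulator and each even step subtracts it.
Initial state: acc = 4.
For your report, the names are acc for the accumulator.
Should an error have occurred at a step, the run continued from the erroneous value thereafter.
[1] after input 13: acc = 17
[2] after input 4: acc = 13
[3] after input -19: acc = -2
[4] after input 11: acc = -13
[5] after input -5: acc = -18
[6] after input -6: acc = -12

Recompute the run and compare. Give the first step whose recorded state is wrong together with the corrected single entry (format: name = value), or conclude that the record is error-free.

Recomputing the run from the initial state:
step 1: acc = 17
step 2: acc = 13
step 3: acc = -6
step 4: acc = -17
step 5: acc = -22
step 6: acc = -16
The first disagreement with the record is at step 3, where the value should be acc = -6.

step 3, acc = -6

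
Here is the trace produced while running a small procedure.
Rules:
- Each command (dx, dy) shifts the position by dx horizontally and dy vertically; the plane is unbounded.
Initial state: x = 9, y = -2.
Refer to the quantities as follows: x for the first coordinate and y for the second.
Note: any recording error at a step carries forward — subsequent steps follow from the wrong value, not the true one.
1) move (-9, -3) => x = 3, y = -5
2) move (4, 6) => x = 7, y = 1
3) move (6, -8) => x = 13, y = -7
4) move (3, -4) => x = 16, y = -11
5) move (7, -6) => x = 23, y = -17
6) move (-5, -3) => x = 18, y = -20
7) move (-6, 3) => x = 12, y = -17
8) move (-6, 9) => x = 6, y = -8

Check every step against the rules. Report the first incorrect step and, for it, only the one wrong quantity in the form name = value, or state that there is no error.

step 1, x = 0

Recomputing the run from the initial state:
step 1: x = 0, y = -5
step 2: x = 4, y = 1
step 3: x = 10, y = -7
step 4: x = 13, y = -11
step 5: x = 20, y = -17
step 6: x = 15, y = -20
step 7: x = 9, y = -17
step 8: x = 3, y = -8
The first disagreement with the trace is at step 1, where the value should be x = 0.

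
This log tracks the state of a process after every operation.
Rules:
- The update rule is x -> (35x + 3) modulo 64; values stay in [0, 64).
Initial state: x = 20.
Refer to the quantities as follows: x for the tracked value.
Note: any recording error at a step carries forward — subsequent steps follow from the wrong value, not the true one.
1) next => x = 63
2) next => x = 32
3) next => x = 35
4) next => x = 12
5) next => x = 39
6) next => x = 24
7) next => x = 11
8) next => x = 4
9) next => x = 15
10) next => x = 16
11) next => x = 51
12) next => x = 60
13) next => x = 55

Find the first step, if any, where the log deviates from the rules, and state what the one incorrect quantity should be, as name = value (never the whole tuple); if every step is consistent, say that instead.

no error

Recomputing the run from the initial state:
step 1: x = 63
step 2: x = 32
step 3: x = 35
step 4: x = 12
step 5: x = 39
step 6: x = 24
step 7: x = 11
step 8: x = 4
step 9: x = 15
step 10: x = 16
step 11: x = 51
step 12: x = 60
step 13: x = 55
This matches the log at every step.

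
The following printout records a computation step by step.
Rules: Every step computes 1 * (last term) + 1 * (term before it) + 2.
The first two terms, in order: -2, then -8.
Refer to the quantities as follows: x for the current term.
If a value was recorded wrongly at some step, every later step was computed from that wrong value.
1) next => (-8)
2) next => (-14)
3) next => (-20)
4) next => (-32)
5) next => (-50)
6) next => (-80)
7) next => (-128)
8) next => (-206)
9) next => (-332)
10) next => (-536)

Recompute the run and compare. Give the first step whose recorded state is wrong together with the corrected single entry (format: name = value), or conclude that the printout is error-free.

no error

Step 1: x = 1*(-8) + (1)*(-2) + (2) = -8 — same as recorded.
Step 2: x = 1*(-8) + (1)*(-8) + (2) = -14 — no discrepancy.
Step 3: x = 1*(-14) + (1)*(-8) + (2) = -20 — verified.
Step 4: x = 1*(-20) + (1)*(-14) + (2) = -32 — consistent with the printout.
Step 5: x = 1*(-32) + (1)*(-20) + (2) = -50 — agrees with the printout.
Step 6: x = 1*(-50) + (1)*(-32) + (2) = -80 — checks out.
Step 7: x = 1*(-80) + (1)*(-50) + (2) = -128 — consistent with the printout.
Step 8: x = 1*(-128) + (1)*(-80) + (2) = -206 — agrees with the printout.
Step 9: x = 1*(-206) + (1)*(-128) + (2) = -332 — confirmed correct.
Step 10: x = 1*(-332) + (1)*(-206) + (2) = -536 — in agreement.
No step deviates from the rules.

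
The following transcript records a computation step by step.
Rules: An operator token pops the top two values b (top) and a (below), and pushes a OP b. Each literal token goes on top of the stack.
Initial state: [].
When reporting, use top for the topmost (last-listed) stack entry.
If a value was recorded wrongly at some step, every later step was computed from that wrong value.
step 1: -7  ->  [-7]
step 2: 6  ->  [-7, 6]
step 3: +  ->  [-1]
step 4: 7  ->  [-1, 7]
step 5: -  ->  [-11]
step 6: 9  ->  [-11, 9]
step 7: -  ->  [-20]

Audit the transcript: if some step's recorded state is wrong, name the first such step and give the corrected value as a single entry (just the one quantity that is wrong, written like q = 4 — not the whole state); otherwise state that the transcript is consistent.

Recomputing the run from the initial state:
step 1: [-7]
step 2: [-7, 6]
step 3: [-1]
step 4: [-1, 7]
step 5: [-8]
step 6: [-8, 9]
step 7: [-17]
The first disagreement with the transcript is at step 5, where the value should be top = -8.

step 5, top = -8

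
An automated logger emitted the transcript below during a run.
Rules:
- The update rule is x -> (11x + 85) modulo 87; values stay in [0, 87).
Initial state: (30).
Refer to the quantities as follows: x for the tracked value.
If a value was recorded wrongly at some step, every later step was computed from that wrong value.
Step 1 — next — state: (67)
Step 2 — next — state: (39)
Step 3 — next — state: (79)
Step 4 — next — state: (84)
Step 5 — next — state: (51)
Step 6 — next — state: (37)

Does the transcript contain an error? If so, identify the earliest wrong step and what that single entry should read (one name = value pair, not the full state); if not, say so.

Recomputing the run from the initial state:
step 1: x = 67
step 2: x = 39
step 3: x = 79
step 4: x = 84
step 5: x = 52
step 6: x = 48
The first disagreement with the transcript is at step 5, where the value should be x = 52.

step 5, x = 52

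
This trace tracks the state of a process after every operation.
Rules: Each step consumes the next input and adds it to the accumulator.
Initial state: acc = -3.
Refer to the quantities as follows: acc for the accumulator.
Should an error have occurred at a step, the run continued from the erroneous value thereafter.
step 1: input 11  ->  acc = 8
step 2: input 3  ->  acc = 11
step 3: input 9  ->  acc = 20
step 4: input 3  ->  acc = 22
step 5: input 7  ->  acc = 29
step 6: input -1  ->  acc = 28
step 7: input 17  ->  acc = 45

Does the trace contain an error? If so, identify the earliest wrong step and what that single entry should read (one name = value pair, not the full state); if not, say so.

step 4, acc = 23

Step 1: acc = -3 + 11 = 8 — in agreement.
Step 2: acc = 8 + 3 = 11 — confirmed correct.
Step 3: acc = 11 + 9 = 20 — same as recorded.
Step 4: acc = 20 + 3 = 23 — the trace disagrees here.
Step 4 is the first one off; corrected, acc = 23.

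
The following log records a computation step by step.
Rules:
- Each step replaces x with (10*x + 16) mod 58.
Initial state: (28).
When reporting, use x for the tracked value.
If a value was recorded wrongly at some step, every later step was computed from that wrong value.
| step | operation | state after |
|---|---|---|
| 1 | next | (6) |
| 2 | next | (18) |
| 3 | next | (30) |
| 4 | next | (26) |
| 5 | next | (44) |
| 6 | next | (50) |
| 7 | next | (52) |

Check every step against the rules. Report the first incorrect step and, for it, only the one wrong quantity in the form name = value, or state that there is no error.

1. x = (10*28 + 16) mod 58 = 6 (consistent with the log)
2. x = (10*6 + 16) mod 58 = 18 (in agreement)
3. x = (10*18 + 16) mod 58 = 22 (this is not what the log shows)
First deviation found at step 3; the corrected entry is x = 22.

step 3, x = 22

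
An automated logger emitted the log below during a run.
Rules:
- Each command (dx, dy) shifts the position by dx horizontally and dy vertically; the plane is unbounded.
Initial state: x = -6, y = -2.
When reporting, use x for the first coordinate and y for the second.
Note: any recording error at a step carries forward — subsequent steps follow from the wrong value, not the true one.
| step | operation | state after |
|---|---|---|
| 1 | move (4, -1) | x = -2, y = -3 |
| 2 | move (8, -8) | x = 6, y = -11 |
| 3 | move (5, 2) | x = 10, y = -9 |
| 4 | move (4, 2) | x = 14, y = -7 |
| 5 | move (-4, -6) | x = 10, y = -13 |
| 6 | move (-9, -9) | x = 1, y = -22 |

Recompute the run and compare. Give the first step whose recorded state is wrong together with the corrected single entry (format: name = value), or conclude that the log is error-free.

step 3, x = 11

step 1: x = -6 + (4) = -2, y = -2 + (-1) = -3 -> no discrepancy
step 2: x = -2 + (8) = 6, y = -3 + (-8) = -11 -> checks out
step 3: x = 6 + (5) = 11, y = -11 + (2) = -9 -> this is not what the log shows
Step 3 is the first one off; corrected, x = 11.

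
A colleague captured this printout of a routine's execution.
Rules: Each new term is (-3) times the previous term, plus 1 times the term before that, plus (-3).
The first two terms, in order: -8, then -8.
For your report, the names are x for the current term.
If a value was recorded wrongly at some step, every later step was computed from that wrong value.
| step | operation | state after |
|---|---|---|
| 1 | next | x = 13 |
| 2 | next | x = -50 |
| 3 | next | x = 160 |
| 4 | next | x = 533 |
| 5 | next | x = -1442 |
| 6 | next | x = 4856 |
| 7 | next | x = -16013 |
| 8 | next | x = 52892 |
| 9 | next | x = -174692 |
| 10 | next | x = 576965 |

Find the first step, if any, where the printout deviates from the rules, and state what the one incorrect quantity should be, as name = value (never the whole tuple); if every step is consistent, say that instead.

1. x = -3*(-8) + (1)*(-8) + (-3) = 13 (confirmed correct)
2. x = -3*(13) + (1)*(-8) + (-3) = -50 (verified)
3. x = -3*(-50) + (1)*(13) + (-3) = 160 (confirmed correct)
4. x = -3*(160) + (1)*(-50) + (-3) = -533 (not what was recorded)
First deviation found at step 4; the corrected entry is x = -533.

step 4, x = -533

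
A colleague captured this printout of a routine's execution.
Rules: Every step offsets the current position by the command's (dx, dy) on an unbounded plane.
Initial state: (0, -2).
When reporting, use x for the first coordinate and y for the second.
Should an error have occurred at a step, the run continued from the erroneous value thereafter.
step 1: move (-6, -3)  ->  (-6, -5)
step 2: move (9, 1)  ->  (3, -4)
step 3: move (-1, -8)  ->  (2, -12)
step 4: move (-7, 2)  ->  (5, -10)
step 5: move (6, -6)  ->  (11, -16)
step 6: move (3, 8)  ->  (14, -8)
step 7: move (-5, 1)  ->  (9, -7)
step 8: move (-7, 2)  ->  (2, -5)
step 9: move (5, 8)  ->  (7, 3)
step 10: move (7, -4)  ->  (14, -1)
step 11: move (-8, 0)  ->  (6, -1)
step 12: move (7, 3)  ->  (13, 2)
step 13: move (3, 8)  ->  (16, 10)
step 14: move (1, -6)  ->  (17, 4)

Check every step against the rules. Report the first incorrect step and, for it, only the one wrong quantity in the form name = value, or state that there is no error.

step 4, x = -5

Recomputing the run from the initial state:
step 1: x = -6, y = -5
step 2: x = 3, y = -4
step 3: x = 2, y = -12
step 4: x = -5, y = -10
step 5: x = 1, y = -16
step 6: x = 4, y = -8
step 7: x = -1, y = -7
step 8: x = -8, y = -5
step 9: x = -3, y = 3
step 10: x = 4, y = -1
step 11: x = -4, y = -1
step 12: x = 3, y = 2
step 13: x = 6, y = 10
step 14: x = 7, y = 4
The first disagreement with the printout is at step 4, where the value should be x = -5.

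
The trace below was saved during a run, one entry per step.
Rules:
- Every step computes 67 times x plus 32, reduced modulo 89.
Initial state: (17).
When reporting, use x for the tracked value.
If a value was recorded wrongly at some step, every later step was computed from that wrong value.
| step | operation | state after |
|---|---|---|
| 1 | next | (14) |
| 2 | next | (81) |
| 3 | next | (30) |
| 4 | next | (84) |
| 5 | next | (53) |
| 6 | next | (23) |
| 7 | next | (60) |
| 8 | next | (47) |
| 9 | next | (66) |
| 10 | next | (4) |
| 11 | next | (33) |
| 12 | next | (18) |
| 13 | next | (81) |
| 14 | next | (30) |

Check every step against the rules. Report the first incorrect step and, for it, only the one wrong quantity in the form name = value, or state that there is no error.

step 2, x = 80

step 1: x = (67*17 + 32) mod 89 = 14 -> agrees with the trace
step 2: x = (67*14 + 32) mod 89 = 80 -> a discrepancy with the trace
So the first discrepancy is step 2, where the right value is x = 80.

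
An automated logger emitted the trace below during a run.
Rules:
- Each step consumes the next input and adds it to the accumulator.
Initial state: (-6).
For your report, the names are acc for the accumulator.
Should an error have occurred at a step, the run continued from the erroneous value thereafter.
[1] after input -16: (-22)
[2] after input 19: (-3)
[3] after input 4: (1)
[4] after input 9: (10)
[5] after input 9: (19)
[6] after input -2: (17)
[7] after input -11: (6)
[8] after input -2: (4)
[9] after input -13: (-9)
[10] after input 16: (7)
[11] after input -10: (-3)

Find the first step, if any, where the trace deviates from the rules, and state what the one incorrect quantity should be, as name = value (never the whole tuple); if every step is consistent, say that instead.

no error

Step 1: acc = -6 + -16 = -22 — confirmed correct.
Step 2: acc = -22 + 19 = -3 — checks out.
Step 3: acc = -3 + 4 = 1 — matches.
Step 4: acc = 1 + 9 = 10 — checks out.
Step 5: acc = 10 + 9 = 19 — exactly as logged.
Step 6: acc = 19 + -2 = 17 — matches.
Step 7: acc = 17 + -11 = 6 — matches.
Step 8: acc = 6 + -2 = 4 — in agreement.
Step 9: acc = 4 + -13 = -9 — exactly as logged.
Step 10: acc = -9 + 16 = 7 — verified.
Step 11: acc = 7 + -10 = -3 — agrees with the trace.
No step deviates from the rules.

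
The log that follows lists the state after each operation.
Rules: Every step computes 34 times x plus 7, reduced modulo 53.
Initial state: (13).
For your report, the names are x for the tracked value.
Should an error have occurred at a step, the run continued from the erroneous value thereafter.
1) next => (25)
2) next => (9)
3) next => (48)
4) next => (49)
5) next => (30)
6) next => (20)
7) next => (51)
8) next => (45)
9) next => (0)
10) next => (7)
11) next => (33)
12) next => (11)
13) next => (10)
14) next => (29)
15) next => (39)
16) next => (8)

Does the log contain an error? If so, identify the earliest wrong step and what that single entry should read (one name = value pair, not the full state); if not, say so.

step 12, x = 16

Recomputing the run from the initial state:
step 1: x = 25
step 2: x = 9
step 3: x = 48
step 4: x = 49
step 5: x = 30
step 6: x = 20
step 7: x = 51
step 8: x = 45
step 9: x = 0
step 10: x = 7
step 11: x = 33
step 12: x = 16
step 13: x = 21
step 14: x = 32
step 15: x = 35
step 16: x = 31
The first disagreement with the log is at step 12, where the value should be x = 16.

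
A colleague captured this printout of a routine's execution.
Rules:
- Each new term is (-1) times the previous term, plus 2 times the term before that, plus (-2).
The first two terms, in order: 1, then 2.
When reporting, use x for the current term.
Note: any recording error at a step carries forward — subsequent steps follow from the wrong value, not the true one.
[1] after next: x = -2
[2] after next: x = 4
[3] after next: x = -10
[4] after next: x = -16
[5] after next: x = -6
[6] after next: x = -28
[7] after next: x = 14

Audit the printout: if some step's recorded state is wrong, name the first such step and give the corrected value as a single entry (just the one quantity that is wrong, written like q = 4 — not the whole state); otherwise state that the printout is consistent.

step 1: x = -1*(2) + (2)*(1) + (-2) = -2 -> consistent with the printout
step 2: x = -1*(-2) + (2)*(2) + (-2) = 4 -> matches
step 3: x = -1*(4) + (2)*(-2) + (-2) = -10 -> same as recorded
step 4: x = -1*(-10) + (2)*(4) + (-2) = 16 -> the printout disagrees here
That makes step 4 the first incorrect line — x = 16 is what it should show.

step 4, x = 16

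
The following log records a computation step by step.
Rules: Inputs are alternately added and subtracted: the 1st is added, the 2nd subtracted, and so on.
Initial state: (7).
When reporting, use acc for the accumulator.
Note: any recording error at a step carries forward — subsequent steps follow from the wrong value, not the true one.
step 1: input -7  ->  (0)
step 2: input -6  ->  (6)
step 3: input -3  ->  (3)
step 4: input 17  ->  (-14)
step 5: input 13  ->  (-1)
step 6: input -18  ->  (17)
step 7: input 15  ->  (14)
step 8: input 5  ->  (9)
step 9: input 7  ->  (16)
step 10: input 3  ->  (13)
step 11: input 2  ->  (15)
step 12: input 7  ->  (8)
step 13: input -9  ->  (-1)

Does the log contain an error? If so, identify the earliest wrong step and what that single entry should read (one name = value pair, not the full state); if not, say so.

Recomputing the run from the initial state:
step 1: acc = 0
step 2: acc = 6
step 3: acc = 3
step 4: acc = -14
step 5: acc = -1
step 6: acc = 17
step 7: acc = 32
step 8: acc = 27
step 9: acc = 34
step 10: acc = 31
step 11: acc = 33
step 12: acc = 26
step 13: acc = 17
The first disagreement with the log is at step 7, where the value should be acc = 32.

step 7, acc = 32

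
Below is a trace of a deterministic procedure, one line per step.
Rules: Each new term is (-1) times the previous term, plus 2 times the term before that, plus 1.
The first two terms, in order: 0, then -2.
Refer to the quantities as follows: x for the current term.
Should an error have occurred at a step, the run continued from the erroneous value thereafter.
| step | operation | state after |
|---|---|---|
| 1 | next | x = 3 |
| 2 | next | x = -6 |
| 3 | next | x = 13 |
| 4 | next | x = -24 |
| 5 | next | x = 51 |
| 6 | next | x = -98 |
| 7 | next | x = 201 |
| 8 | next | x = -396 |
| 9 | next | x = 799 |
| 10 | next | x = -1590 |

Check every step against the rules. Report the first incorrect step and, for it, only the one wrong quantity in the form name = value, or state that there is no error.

Recomputing the run from the initial state:
step 1: x = 3
step 2: x = -6
step 3: x = 13
step 4: x = -24
step 5: x = 51
step 6: x = -98
step 7: x = 201
step 8: x = -396
step 9: x = 799
step 10: x = -1590
This matches the trace at every step.

no error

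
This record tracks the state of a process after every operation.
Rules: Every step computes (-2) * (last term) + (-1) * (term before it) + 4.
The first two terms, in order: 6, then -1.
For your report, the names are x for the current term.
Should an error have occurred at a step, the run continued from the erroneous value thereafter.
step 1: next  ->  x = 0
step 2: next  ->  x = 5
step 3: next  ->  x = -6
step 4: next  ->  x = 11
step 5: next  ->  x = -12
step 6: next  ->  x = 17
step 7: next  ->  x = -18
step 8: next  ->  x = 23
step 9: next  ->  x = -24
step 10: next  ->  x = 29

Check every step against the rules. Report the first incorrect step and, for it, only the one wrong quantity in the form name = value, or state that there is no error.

no error

1. x = -2*(-1) + (-1)*(6) + (4) = 0 (confirmed correct)
2. x = -2*(0) + (-1)*(-1) + (4) = 5 (agrees with the record)
3. x = -2*(5) + (-1)*(0) + (4) = -6 (exactly as logged)
4. x = -2*(-6) + (-1)*(5) + (4) = 11 (consistent with the record)
5. x = -2*(11) + (-1)*(-6) + (4) = -12 (confirmed correct)
6. x = -2*(-12) + (-1)*(11) + (4) = 17 (checks out)
7. x = -2*(17) + (-1)*(-12) + (4) = -18 (checks out)
8. x = -2*(-18) + (-1)*(17) + (4) = 23 (exactly as logged)
9. x = -2*(23) + (-1)*(-18) + (4) = -24 (same as recorded)
10. x = -2*(-24) + (-1)*(23) + (4) = 29 (consistent with the record)
Every step is consistent.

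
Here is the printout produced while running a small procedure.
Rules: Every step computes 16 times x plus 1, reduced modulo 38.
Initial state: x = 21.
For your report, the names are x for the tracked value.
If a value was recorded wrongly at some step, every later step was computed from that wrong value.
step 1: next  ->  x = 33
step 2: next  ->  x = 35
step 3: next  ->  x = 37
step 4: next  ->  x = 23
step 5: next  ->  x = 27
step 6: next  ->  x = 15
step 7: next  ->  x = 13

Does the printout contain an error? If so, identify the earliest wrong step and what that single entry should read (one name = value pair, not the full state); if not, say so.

step 1: x = (16*21 + 1) mod 38 = 33 -> exactly as logged
step 2: x = (16*33 + 1) mod 38 = 35 -> exactly as logged
step 3: x = (16*35 + 1) mod 38 = 29 -> the entry is off here
First incorrect step: 3; the correct value is x = 29.

step 3, x = 29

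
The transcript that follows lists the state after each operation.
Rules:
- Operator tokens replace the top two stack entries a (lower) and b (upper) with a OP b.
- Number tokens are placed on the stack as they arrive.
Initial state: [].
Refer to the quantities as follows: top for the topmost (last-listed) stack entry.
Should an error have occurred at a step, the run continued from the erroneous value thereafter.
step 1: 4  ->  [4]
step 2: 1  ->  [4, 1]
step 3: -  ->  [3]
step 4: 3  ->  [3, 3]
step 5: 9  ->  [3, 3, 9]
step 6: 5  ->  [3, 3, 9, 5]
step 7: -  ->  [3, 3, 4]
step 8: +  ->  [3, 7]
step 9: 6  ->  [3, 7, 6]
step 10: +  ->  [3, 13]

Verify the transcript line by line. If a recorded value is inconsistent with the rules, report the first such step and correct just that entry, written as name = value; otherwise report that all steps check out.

step 1: push 4: top = 4 -> no discrepancy
step 2: push 1: top = 1 -> no discrepancy
step 3: 4 - 1 = 3 -> matches
step 4: push 3: top = 3 -> agrees with the transcript
step 5: push 9: top = 9 -> in agreement
step 6: push 5: top = 5 -> no discrepancy
step 7: 9 - 5 = 4 -> no discrepancy
step 8: 3 + 4 = 7 -> checks out
step 9: push 6: top = 6 -> agrees with the transcript
step 10: 7 + 6 = 13 -> verified
All entries verified; no error found.

no error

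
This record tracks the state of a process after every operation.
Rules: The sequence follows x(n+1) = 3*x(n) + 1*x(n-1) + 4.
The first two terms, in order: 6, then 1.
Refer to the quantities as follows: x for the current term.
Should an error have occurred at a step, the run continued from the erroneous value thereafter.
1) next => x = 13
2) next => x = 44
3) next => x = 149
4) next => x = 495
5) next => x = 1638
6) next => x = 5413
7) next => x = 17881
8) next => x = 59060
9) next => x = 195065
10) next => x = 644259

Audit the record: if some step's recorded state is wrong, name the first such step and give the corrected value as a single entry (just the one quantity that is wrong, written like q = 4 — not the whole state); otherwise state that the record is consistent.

Recomputing the run from the initial state:
step 1: x = 13
step 2: x = 44
step 3: x = 149
step 4: x = 495
step 5: x = 1638
step 6: x = 5413
step 7: x = 17881
step 8: x = 59060
step 9: x = 195065
step 10: x = 644259
This matches the record at every step.

no error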